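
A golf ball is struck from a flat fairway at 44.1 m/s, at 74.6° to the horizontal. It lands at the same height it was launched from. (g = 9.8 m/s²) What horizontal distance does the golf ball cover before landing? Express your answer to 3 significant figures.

102 m

Components: v_x = 44.1 cos 74.6° = 11.71 m/s, v_y = 44.1 sin 74.6° = 42.52 m/s.
Time of flight (same landing height): t = 2 v_y / g = 2 × 42.52 / 9.8 = 8.678 s.
Range: R = v_x · t = 11.71 × 8.678 = 102 m.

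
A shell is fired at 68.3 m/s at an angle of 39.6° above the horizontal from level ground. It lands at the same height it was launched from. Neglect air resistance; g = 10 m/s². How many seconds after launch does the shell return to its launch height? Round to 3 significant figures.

Vertical component: v_y = 68.3 sin 39.6° = 43.54 m/s.
For a projectile landing at launch height, time of flight is t = 2 v_y / g = 2 × 43.54 / 10 = 8.71 s.

8.71 s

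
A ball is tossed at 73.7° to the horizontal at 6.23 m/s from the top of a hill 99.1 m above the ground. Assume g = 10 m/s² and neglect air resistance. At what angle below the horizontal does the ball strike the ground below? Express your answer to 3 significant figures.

v_x = 6.23 cos 73.7° = 1.749 m/s.
At impact |v_y| = √(v_y0² + 2 g h) = √(5.980² + 2×10×99.1) = 44.92 m/s.
Angle below horizontal = arctan(|v_y| / v_x) = arctan(44.92 / 1.749) = 87.8°.

87.8°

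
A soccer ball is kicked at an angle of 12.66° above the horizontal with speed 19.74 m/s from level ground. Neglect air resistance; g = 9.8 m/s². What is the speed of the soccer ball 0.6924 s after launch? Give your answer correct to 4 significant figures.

v_x = 19.74 cos 12.66° = 19.260 m/s (constant).
v_y(t) = 19.74 sin 12.66° − g t = 4.3263 − 9.8 × 0.6924 = -2.4592 m/s.
Speed = √(v_x² + v_y²) = √(370.95 + 6.0477) = 19.42 m/s.

19.42 m/s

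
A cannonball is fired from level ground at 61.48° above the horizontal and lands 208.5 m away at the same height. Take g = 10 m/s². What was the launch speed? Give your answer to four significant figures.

On level ground, R = v₀² sin(2θ) / g, so v₀ = √(R g / sin 2θ).
sin(2 × 61.48°) = 0.8391.
v₀ = √(208.5 × 10 / 0.8391) = √2484.8 = 49.85 m/s.

49.85 m/s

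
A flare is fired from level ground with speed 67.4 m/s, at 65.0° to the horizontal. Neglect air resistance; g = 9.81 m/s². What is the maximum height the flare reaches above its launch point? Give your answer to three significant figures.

190 m

Vertical component of launch velocity: v_y = 67.4 sin 65.0° = 61.09 m/s.
At the highest point the vertical velocity is zero, so v_y² = 2 g h_max.
h_max = (61.09)² / (2 × 9.81) = 3732 / 19.62 = 190 m.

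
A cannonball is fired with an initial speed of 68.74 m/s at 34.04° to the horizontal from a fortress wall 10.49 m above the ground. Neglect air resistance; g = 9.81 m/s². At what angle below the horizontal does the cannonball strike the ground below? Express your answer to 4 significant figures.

v_x = 68.74 cos 34.04° = 56.961 m/s.
At impact |v_y| = √(v_y0² + 2 g h) = √(38.479² + 2×9.81×10.49) = 41.066 m/s.
Angle below horizontal = arctan(|v_y| / v_x) = arctan(41.066 / 56.961) = 35.79°.

35.79°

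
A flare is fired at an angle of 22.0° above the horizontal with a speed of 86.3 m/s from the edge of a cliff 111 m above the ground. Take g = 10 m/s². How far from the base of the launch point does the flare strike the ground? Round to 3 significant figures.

Components: v_x = 86.3 cos 22.0° = 80.02 m/s, v_y = 86.3 sin 22.0° = 32.33 m/s.
Vertical: 0 = 111 + 32.33 t − ½(10) t² ⇒ 5.000 t² − 32.33 t − 111 = 0.
t = [32.33 + √(1045 + 2220)] / 10.00 = 8.947 s.
Horizontal: R = v_x · t = 80.02 × 8.947 = 716 m.

716 m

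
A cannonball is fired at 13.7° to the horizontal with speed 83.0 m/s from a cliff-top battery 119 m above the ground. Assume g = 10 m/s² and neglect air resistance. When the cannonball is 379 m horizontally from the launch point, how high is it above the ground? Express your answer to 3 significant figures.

v_x = 83.0 cos 13.7° = 80.64 m/s, v_y0 = 83.0 sin 13.7° = 19.66 m/s.
Time to reach x = 379 m: t = x / v_x = 379 / 80.64 = 4.700 s.
y = 119 + v_y0 t − ½ g t² = 119 + 19.66×4.700 − 5.000×4.700² = 101 m.

101 m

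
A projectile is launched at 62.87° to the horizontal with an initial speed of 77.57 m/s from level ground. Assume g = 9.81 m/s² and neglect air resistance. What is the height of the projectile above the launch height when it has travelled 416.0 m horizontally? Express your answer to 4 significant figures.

133.5 m

v_x = 77.57 cos 62.87° = 35.373 m/s, v_y0 = 77.57 sin 62.87° = 69.035 m/s.
Time to reach x = 416.0 m: t = x / v_x = 416.0 / 35.373 = 11.760 s.
y = v_y0 t − ½ g t² = 69.035×11.760 − 4.905×11.760² = 133.5 m.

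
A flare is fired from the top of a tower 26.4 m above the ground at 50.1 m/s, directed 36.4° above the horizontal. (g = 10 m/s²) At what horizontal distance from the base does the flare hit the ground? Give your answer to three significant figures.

271 m

Components: v_x = 50.1 cos 36.4° = 40.33 m/s, v_y = 50.1 sin 36.4° = 29.73 m/s.
Vertical: 0 = 26.4 + 29.73 t − ½(10) t² ⇒ 5.000 t² − 29.73 t − 26.4 = 0.
t = [29.73 + √(883.9 + 528.0)] / 10.00 = 6.731 s.
Horizontal: R = v_x · t = 40.33 × 6.731 = 271 m.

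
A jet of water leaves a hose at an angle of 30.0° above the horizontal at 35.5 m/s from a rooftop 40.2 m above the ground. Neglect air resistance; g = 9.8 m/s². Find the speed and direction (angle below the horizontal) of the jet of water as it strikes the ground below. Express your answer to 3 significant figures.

45.3 m/s at 47.2° below the horizontal

v_x = 35.5 cos 30.0° = 30.74 m/s (constant).
|v_y| at impact = √((17.75)² + 2×9.8×40.2) = 33.21 m/s.
Speed = √(30.74² + 33.21²) = 45.3 m/s; angle = arctan(33.21/30.74) = 47.2° below horizontal.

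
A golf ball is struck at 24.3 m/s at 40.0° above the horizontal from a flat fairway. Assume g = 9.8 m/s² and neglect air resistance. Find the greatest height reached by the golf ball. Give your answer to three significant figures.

12.4 m

Vertical component of launch velocity: v_y = 24.3 sin 40.0° = 15.62 m/s.
At the highest point the vertical velocity is zero, so v_y² = 2 g h_max.
h_max = (15.62)² / (2 × 9.8) = 244.0 / 19.60 = 12.4 m.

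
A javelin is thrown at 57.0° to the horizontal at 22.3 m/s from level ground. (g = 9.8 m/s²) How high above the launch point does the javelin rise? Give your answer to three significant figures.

Vertical component of launch velocity: v_y = 22.3 sin 57.0° = 18.70 m/s.
At the highest point the vertical velocity is zero, so v_y² = 2 g h_max.
h_max = (18.70)² / (2 × 9.8) = 349.7 / 19.60 = 17.8 m.

17.8 m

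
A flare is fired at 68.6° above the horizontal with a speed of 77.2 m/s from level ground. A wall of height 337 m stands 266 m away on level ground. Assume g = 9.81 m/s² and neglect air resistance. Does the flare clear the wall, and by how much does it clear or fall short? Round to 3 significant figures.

No — it falls 95.6 m short of clearing the wall.

v_x = 77.2 cos 68.6° = 28.17 m/s; v_y0 = 77.2 sin 68.6° = 71.88 m/s.
Time to reach the wall: t = 266 / 28.17 = 9.443 s.
Height at that point: y = 71.88×9.443 − 4.905×9.443² = 241.4 m.
That is 337 − 241.4 = 95.6 m below the top of the wall, so the flare does not clear it.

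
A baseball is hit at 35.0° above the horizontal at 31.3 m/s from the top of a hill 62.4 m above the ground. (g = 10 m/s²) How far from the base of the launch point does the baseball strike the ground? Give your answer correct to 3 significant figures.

Components: v_x = 31.3 cos 35.0° = 25.64 m/s, v_y = 31.3 sin 35.0° = 17.95 m/s.
Vertical: 0 = 62.4 + 17.95 t − ½(10) t² ⇒ 5.000 t² − 17.95 t − 62.4 = 0.
t = [17.95 + √(322.2 + 1248)] / 10.00 = 5.758 s.
Horizontal: R = v_x · t = 25.64 × 5.758 = 148 m.

148 m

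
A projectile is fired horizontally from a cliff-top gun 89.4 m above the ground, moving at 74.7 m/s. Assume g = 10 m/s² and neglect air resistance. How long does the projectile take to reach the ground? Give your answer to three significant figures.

4.23 s

The horizontal speed doesn't affect the fall. With v_y0 = 0, h = ½ g t².
t = √(2 × 89.4 / 10) = √17.88 = 4.23 s.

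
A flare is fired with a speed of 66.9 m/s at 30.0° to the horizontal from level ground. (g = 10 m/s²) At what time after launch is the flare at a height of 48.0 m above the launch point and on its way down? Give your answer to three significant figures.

v_y0 = 66.9 sin 30.0° = 33.45 m/s.
Set y = v_y0 t − ½ g t² = 48.0: 5.000 t² − 33.45 t + 48.0 = 0.
t = [33.45 ± √(1119 − 960.0)] / 10 = (33.45 ± 12.61) / 10, giving t = 2.08 s or t = 4.61 s.
On the way down corresponds to the larger root: t = 4.61 s.

4.61 s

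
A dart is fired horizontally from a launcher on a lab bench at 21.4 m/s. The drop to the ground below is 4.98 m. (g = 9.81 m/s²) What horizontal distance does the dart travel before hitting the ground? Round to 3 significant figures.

21.6 m

Initial vertical velocity is zero, so the fall time comes from h = ½ g t²: t = √(2 × 4.98 / 9.81) = 1.008 s.
Horizontal motion is uniform at 21.4 m/s, so x = 21.4 × 1.008 = 21.6 m.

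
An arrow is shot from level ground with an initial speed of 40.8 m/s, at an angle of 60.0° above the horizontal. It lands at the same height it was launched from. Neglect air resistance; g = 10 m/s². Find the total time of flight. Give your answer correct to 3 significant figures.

7.07 s

Vertical component: v_y = 40.8 sin 60.0° = 35.33 m/s.
For a projectile landing at launch height, time of flight is t = 2 v_y / g = 2 × 35.33 / 10 = 7.07 s.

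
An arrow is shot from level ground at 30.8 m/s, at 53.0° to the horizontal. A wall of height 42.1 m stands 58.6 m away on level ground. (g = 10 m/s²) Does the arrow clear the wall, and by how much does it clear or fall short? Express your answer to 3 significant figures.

v_x = 30.8 cos 53.0° = 18.54 m/s; v_y0 = 30.8 sin 53.0° = 24.60 m/s.
Time to reach the wall: t = 58.6 / 18.54 = 3.161 s.
Height at that point: y = 24.60×3.161 − 5.000×3.161² = 27.80 m.
That is 42.1 − 27.80 = 14.3 m below the top of the wall, so the arrow does not clear it.

No — it falls 14.3 m short of clearing the wall.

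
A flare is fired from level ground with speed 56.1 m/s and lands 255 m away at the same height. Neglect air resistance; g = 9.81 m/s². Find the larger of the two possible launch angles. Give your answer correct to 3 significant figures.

Level-ground range: R = v₀² sin(2θ)/g ⇒ sin 2θ = R g / v₀² = 255×9.81/56.1² = 0.7948.
2θ = arcsin(0.7948) = 52.64° or 180° − 52.64° = 127.36°.
So θ = 26.3° or θ = 63.7°.

63.7°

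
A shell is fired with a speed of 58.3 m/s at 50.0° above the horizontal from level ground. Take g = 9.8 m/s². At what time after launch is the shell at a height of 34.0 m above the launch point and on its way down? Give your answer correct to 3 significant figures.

8.28 s

v_y0 = 58.3 sin 50.0° = 44.66 m/s.
Set y = v_y0 t − ½ g t² = 34.0: 4.900 t² − 44.66 t + 34.0 = 0.
t = [44.66 ± √(1995 − 666.4)] / 9.8 = (44.66 ± 36.45) / 9.8, giving t = 0.838 s or t = 8.28 s.
On the way down corresponds to the larger root: t = 8.28 s.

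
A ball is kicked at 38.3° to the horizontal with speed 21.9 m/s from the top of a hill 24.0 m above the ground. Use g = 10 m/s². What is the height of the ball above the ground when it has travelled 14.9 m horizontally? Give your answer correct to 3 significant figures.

32.0 m

v_x = 21.9 cos 38.3° = 17.19 m/s, v_y0 = 21.9 sin 38.3° = 13.57 m/s.
Time to reach x = 14.9 m: t = x / v_x = 14.9 / 17.19 = 0.8668 s.
y = 24.0 + v_y0 t − ½ g t² = 24.0 + 13.57×0.8668 − 5.000×0.8668² = 32.0 m.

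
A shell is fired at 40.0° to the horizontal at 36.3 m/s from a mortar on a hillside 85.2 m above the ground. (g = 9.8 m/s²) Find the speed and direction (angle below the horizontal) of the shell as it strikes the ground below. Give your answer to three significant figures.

v_x = 36.3 cos 40.0° = 27.81 m/s (constant).
|v_y| at impact = √((23.33)² + 2×9.8×85.2) = 47.06 m/s.
Speed = √(27.81² + 47.06²) = 54.7 m/s; angle = arctan(47.06/27.81) = 59.4° below horizontal.

54.7 m/s at 59.4° below the horizontal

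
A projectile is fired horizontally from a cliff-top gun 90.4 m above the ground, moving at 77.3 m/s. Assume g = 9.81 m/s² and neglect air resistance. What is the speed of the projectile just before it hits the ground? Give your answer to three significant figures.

Fall time: t = √(2 × 90.4 / 9.81) = 4.293 s.
At impact: v_x = 77.3 m/s (unchanged), v_y = g t = 9.81 × 4.293 = 42.11 m/s.
Speed = √(v_x² + v_y²) = √(5975 + 1773) = 88.0 m/s.

88.0 m/s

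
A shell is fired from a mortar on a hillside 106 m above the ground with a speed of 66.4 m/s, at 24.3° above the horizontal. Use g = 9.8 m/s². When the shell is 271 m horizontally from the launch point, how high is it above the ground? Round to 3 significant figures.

v_x = 66.4 cos 24.3° = 60.52 m/s, v_y0 = 66.4 sin 24.3° = 27.32 m/s.
Time to reach x = 271 m: t = x / v_x = 271 / 60.52 = 4.478 s.
y = 106 + v_y0 t − ½ g t² = 106 + 27.32×4.478 − 4.900×4.478² = 130 m.

130 m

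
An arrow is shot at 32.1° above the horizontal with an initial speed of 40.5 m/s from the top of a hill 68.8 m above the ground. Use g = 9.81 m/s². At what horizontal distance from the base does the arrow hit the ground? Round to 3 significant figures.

Components: v_x = 40.5 cos 32.1° = 34.31 m/s, v_y = 40.5 sin 32.1° = 21.52 m/s.
Vertical: 0 = 68.8 + 21.52 t − ½(9.81) t² ⇒ 4.905 t² − 21.52 t − 68.8 = 0.
t = [21.52 + √(463.1 + 1350)] / 9.810 = 6.534 s.
Horizontal: R = v_x · t = 34.31 × 6.534 = 224 m.

224 m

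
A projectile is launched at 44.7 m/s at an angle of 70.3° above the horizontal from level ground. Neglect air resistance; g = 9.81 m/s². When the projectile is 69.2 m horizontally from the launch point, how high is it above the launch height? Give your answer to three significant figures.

v_x = 44.7 cos 70.3° = 15.07 m/s, v_y0 = 44.7 sin 70.3° = 42.08 m/s.
Time to reach x = 69.2 m: t = x / v_x = 69.2 / 15.07 = 4.592 s.
y = v_y0 t − ½ g t² = 42.08×4.592 − 4.905×4.592² = 89.8 m.

89.8 m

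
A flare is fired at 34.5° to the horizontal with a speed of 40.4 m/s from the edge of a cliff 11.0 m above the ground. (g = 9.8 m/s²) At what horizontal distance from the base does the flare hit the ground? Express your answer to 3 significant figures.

Components: v_x = 40.4 cos 34.5° = 33.29 m/s, v_y = 40.4 sin 34.5° = 22.88 m/s.
Vertical: 0 = 11.0 + 22.88 t − ½(9.8) t² ⇒ 4.900 t² − 22.88 t − 11.0 = 0.
t = [22.88 + √(523.5 + 215.6)] / 9.800 = 5.109 s.
Horizontal: R = v_x · t = 33.29 × 5.109 = 170 m.

170 m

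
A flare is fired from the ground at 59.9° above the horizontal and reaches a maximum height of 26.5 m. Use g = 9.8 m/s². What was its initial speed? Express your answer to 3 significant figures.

At maximum height v_y = 0, so (v₀ sin θ)² = 2 g H.
v₀ sin 59.9° = √(2 × 9.8 × 26.5) = 22.79 m/s.
v₀ = 22.79 / sin 59.9° = 22.79 / 0.8652 = 26.3 m/s.

26.3 m/s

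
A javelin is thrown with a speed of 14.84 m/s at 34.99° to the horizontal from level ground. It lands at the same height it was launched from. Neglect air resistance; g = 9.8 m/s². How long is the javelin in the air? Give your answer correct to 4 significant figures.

Vertical component: v_y = 14.84 sin 34.99° = 8.5098 m/s.
For a projectile landing at launch height, time of flight is t = 2 v_y / g = 2 × 8.5098 / 9.8 = 1.737 s.

1.737 s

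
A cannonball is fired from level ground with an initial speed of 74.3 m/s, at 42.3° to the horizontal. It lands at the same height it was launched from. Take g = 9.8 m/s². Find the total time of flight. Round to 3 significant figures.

Vertical component: v_y = 74.3 sin 42.3° = 50.00 m/s.
For a projectile landing at launch height, time of flight is t = 2 v_y / g = 2 × 50.00 / 9.8 = 10.2 s.

10.2 s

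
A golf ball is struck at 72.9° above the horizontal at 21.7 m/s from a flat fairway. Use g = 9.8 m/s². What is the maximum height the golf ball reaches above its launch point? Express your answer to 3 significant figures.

Vertical component of launch velocity: v_y = 21.7 sin 72.9° = 20.74 m/s.
At the highest point the vertical velocity is zero, so v_y² = 2 g h_max.
h_max = (20.74)² / (2 × 9.8) = 430.1 / 19.60 = 21.9 m.

21.9 m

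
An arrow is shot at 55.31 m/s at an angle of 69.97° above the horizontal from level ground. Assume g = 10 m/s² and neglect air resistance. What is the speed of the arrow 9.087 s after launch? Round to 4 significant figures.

v_x = 55.31 cos 69.97° = 18.944 m/s (constant).
v_y(t) = 55.31 sin 69.97° − g t = 51.964 − 10 × 9.087 = -38.906 m/s.
Speed = √(v_x² + v_y²) = √(358.88 + 1513.7) = 43.27 m/s.

43.27 m/s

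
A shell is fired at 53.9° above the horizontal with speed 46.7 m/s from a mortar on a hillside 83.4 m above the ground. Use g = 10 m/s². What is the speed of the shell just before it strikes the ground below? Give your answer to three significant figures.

62.0 m/s

v_x = 46.7 cos 53.9° = 27.52 m/s is unchanged throughout.
For the vertical component, v_y² = v_y0² + 2 g h = (37.73)² + 2×10×83.4 = 3092, so |v_y| = 55.61 m/s.
Impact speed = √(v_x² + v_y²) = √(757.4 + 3092) = 62.0 m/s.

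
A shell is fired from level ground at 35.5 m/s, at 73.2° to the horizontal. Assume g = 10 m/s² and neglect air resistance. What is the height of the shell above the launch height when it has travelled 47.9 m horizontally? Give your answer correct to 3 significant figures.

49.7 m

v_x = 35.5 cos 73.2° = 10.26 m/s, v_y0 = 35.5 sin 73.2° = 33.98 m/s.
Time to reach x = 47.9 m: t = x / v_x = 47.9 / 10.26 = 4.669 s.
y = v_y0 t − ½ g t² = 33.98×4.669 − 5.000×4.669² = 49.7 m.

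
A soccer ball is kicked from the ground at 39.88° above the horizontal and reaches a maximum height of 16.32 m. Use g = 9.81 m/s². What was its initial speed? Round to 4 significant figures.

27.91 m/s

At maximum height v_y = 0, so (v₀ sin θ)² = 2 g H.
v₀ sin 39.88° = √(2 × 9.81 × 16.32) = 17.894 m/s.
v₀ = 17.894 / sin 39.88° = 17.894 / 0.6412 = 27.91 m/s.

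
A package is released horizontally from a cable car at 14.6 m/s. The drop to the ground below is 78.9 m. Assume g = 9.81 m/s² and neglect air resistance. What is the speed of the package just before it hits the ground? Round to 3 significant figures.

Fall time: t = √(2 × 78.9 / 9.81) = 4.011 s.
At impact: v_x = 14.6 m/s (unchanged), v_y = g t = 9.81 × 4.011 = 39.35 m/s.
Speed = √(v_x² + v_y²) = √(213.2 + 1548) = 42.0 m/s.

42.0 m/s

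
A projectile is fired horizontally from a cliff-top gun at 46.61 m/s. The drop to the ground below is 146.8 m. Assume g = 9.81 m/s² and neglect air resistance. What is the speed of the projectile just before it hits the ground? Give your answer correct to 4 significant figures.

71.08 m/s

Fall time: t = √(2 × 146.8 / 9.81) = 5.4707 s.
At impact: v_x = 46.61 m/s (unchanged), v_y = g t = 9.81 × 5.4707 = 53.668 m/s.
Speed = √(v_x² + v_y²) = √(2172.5 + 2880.3) = 71.08 m/s.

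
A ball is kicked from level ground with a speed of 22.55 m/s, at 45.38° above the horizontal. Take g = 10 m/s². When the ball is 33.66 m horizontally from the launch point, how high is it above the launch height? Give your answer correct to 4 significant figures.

11.53 m

v_x = 22.55 cos 45.38° = 15.839 m/s, v_y0 = 22.55 sin 45.38° = 16.051 m/s.
Time to reach x = 33.66 m: t = x / v_x = 33.66 / 15.839 = 2.1251 s.
y = v_y0 t − ½ g t² = 16.051×2.1251 − 5.000×2.1251² = 11.53 m.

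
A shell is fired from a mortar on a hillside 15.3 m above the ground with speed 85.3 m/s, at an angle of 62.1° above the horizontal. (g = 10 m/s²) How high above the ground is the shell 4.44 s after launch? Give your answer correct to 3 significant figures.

v_y0 = 85.3 sin 62.1° = 75.39 m/s.
y(t) = 15.3 + v_y0 t − ½ g t² = 15.3 + 75.39×4.44 − ½×10×4.44² = 251 m.

251 m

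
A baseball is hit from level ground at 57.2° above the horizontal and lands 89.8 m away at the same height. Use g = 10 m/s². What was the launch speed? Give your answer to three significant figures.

On level ground, R = v₀² sin(2θ) / g, so v₀ = √(R g / sin 2θ).
sin(2 × 57.2°) = 0.9107.
v₀ = √(89.8 × 10 / 0.9107) = √986.1 = 31.4 m/s.

31.4 m/s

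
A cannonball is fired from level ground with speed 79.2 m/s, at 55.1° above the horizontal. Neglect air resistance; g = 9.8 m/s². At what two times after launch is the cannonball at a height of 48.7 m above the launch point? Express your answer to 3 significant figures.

v_y0 = 79.2 sin 55.1° = 64.96 m/s.
Set y = v_y0 t − ½ g t² = 48.7: 4.900 t² − 64.96 t + 48.7 = 0.
t = [64.96 ± √(4220 − 954.5)] / 9.8 = (64.96 ± 57.14) / 9.8, giving t = 0.798 s or t = 12.5 s.
So the cannonball is at 48.7 m at t = 0.798 s (rising) and t = 12.5 s (falling).

0.798 s and 12.5 s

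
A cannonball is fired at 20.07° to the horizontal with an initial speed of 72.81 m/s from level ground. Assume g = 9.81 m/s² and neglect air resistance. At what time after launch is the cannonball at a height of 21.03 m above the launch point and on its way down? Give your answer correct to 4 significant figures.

4.030 s

v_y0 = 72.81 sin 20.07° = 24.986 m/s.
Set y = v_y0 t − ½ g t² = 21.03: 4.905 t² − 24.986 t + 21.03 = 0.
t = [24.986 ± √(624.30 − 412.61)] / 9.81 = (24.986 ± 14.550) / 9.81, giving t = 1.064 s or t = 4.030 s.
On the way down corresponds to the larger root: t = 4.030 s.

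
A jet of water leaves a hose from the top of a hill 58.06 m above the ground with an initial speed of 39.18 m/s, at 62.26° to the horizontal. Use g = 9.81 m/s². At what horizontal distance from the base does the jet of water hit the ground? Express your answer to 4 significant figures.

154.4 m

Components: v_x = 39.18 cos 62.26° = 18.237 m/s, v_y = 39.18 sin 62.26° = 34.677 m/s.
Vertical: 0 = 58.06 + 34.677 t − ½(9.81) t² ⇒ 4.905 t² − 34.677 t − 58.06 = 0.
t = [34.677 + √(1202.5 + 1139.1)] / 9.810 = 8.4676 s.
Horizontal: R = v_x · t = 18.237 × 8.4676 = 154.4 m.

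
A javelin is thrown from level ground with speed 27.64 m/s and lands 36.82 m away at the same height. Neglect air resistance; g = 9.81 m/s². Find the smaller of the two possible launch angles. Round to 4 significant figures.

14.11°

Level-ground range: R = v₀² sin(2θ)/g ⇒ sin 2θ = R g / v₀² = 36.82×9.81/27.64² = 0.4728.
2θ = arcsin(0.4728) = 28.216° or 180° − 28.216° = 151.784°.
So θ = 14.11° or θ = 75.89°.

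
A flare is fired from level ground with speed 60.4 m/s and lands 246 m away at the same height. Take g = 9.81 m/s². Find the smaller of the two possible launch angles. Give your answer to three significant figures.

20.7°

Level-ground range: R = v₀² sin(2θ)/g ⇒ sin 2θ = R g / v₀² = 246×9.81/60.4² = 0.6615.
2θ = arcsin(0.6615) = 41.41° or 180° − 41.41° = 138.59°.
So θ = 20.7° or θ = 69.3°.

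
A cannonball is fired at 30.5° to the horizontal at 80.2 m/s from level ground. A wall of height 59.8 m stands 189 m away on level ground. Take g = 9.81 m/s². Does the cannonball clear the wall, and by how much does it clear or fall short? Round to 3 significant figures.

Yes — it clears the wall by 14.8 m.

v_x = 80.2 cos 30.5° = 69.10 m/s; v_y0 = 80.2 sin 30.5° = 40.70 m/s.
Time to reach the wall: t = 189 / 69.10 = 2.735 s.
Height at that point: y = 40.70×2.735 − 4.905×2.735² = 74.62 m.
That is 74.62 − 59.8 = 14.8 m above the top of the wall, so the cannonball clears it.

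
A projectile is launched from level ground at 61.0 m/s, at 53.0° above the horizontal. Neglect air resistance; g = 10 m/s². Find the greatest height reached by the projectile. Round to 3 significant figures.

Vertical component of launch velocity: v_y = 61.0 sin 53.0° = 48.72 m/s.
At the highest point the vertical velocity is zero, so v_y² = 2 g h_max.
h_max = (48.72)² / (2 × 10) = 2374 / 20.00 = 119 m.

119 m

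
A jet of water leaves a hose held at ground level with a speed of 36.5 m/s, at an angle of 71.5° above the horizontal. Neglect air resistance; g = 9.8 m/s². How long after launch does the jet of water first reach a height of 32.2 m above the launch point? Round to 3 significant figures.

1.10 s

v_y0 = 36.5 sin 71.5° = 34.61 m/s.
Set y = v_y0 t − ½ g t² = 32.2: 4.900 t² − 34.61 t + 32.2 = 0.
t = [34.61 ± √(1198 − 631.1)] / 9.8 = (34.61 ± 23.81) / 9.8, giving t = 1.10 s or t = 5.96 s.
The jet of water is on the way up at the first time, so t = 1.10 s.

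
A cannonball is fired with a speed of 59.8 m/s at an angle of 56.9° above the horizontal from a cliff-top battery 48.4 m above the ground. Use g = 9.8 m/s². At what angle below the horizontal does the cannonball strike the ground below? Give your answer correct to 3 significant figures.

v_x = 59.8 cos 56.9° = 32.66 m/s.
At impact |v_y| = √(v_y0² + 2 g h) = √(50.10² + 2×9.8×48.4) = 58.81 m/s.
Angle below horizontal = arctan(|v_y| / v_x) = arctan(58.81 / 32.66) = 61.0°.

61.0°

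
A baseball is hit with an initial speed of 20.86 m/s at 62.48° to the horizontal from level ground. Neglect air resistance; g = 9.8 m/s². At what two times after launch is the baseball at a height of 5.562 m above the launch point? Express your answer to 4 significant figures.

0.3294 s and 3.446 s

v_y0 = 20.86 sin 62.48° = 18.500 m/s.
Set y = v_y0 t − ½ g t² = 5.562: 4.900 t² − 18.500 t + 5.562 = 0.
t = [18.500 ± √(342.25 − 109.02)] / 9.8 = (18.500 ± 15.272) / 9.8, giving t = 0.3294 s or t = 3.446 s.
So the baseball is at 5.562 m at t = 0.3294 s (rising) and t = 3.446 s (falling).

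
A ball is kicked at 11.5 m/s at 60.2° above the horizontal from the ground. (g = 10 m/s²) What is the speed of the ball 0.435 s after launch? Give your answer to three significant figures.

v_x = 11.5 cos 60.2° = 5.715 m/s (constant).
v_y(t) = 11.5 sin 60.2° − g t = 9.979 − 10 × 0.435 = 5.629 m/s.
Speed = √(v_x² + v_y²) = √(32.66 + 31.69) = 8.02 m/s.

8.02 m/s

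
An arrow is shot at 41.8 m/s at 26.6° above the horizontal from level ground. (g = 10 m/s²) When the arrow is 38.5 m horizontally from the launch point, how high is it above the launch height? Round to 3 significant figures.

v_x = 41.8 cos 26.6° = 37.38 m/s, v_y0 = 41.8 sin 26.6° = 18.72 m/s.
Time to reach x = 38.5 m: t = x / v_x = 38.5 / 37.38 = 1.030 s.
y = v_y0 t − ½ g t² = 18.72×1.030 − 5.000×1.030² = 14.0 m.

14.0 m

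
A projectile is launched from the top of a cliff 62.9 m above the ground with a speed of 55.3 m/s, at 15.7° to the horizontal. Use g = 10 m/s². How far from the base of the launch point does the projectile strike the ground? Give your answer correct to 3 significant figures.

285 m

Components: v_x = 55.3 cos 15.7° = 53.24 m/s, v_y = 55.3 sin 15.7° = 14.96 m/s.
Vertical: 0 = 62.9 + 14.96 t − ½(10) t² ⇒ 5.000 t² − 14.96 t − 62.9 = 0.
t = [14.96 + √(223.8 + 1258)] / 10.00 = 5.345 s.
Horizontal: R = v_x · t = 53.24 × 5.345 = 285 m.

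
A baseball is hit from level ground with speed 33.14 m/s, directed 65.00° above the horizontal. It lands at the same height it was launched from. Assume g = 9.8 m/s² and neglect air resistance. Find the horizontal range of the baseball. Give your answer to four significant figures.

Components: v_x = 33.14 cos 65.00° = 14.006 m/s, v_y = 33.14 sin 65.00° = 30.035 m/s.
Time of flight (same landing height): t = 2 v_y / g = 2 × 30.035 / 9.8 = 6.1296 s.
Range: R = v_x · t = 14.006 × 6.1296 = 85.85 m.

85.85 m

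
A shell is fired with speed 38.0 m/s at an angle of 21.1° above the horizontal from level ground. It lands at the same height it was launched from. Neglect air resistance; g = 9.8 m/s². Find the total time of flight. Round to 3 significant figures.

2.79 s

Vertical component: v_y = 38.0 sin 21.1° = 13.68 m/s.
For a projectile landing at launch height, time of flight is t = 2 v_y / g = 2 × 13.68 / 9.8 = 2.79 s.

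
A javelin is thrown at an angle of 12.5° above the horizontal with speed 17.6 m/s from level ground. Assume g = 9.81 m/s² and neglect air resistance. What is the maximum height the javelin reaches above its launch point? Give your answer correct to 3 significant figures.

0.740 m

Vertical component of launch velocity: v_y = 17.6 sin 12.5° = 3.809 m/s.
At the highest point the vertical velocity is zero, so v_y² = 2 g h_max.
h_max = (3.809)² / (2 × 9.81) = 14.51 / 19.62 = 0.740 m.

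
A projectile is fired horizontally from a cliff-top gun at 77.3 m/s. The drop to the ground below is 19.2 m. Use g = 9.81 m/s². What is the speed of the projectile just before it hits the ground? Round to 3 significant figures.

Fall time: t = √(2 × 19.2 / 9.81) = 1.978 s.
At impact: v_x = 77.3 m/s (unchanged), v_y = g t = 9.81 × 1.978 = 19.40 m/s.
Speed = √(v_x² + v_y²) = √(5975 + 376.4) = 79.7 m/s.

79.7 m/s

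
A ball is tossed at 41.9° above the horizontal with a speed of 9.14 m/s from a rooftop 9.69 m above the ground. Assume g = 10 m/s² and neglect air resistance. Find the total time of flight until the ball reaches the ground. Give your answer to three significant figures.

Vertical component: v_y = 9.14 sin 41.9° = 6.104 m/s.
Taking up as positive with launch at y = 9.69 m, landing at y = 0: 0 = 9.69 + 6.104 t − ½(10) t².
Solving 5.000 t² − 6.104 t − 9.69 = 0 gives t = [6.104 + √(6.104² + 4·5.000·9.69)] / 10.00 = 2.13 s.

2.13 s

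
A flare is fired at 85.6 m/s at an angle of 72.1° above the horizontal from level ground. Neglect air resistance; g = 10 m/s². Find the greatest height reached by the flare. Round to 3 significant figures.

332 m

Vertical component of launch velocity: v_y = 85.6 sin 72.1° = 81.46 m/s.
At the highest point the vertical velocity is zero, so v_y² = 2 g h_max.
h_max = (81.46)² / (2 × 10) = 6636 / 20.00 = 332 m.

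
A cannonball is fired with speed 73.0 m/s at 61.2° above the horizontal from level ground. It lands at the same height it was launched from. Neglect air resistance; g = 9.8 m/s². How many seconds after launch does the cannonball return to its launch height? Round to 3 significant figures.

13.1 s

Vertical component: v_y = 73.0 sin 61.2° = 63.97 m/s.
For a projectile landing at launch height, time of flight is t = 2 v_y / g = 2 × 63.97 / 9.8 = 13.1 s.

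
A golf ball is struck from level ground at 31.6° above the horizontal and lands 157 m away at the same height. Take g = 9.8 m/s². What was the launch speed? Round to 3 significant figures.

41.5 m/s

On level ground, R = v₀² sin(2θ) / g, so v₀ = √(R g / sin 2θ).
sin(2 × 31.6°) = 0.8926.
v₀ = √(157 × 9.8 / 0.8926) = √1724 = 41.5 m/s.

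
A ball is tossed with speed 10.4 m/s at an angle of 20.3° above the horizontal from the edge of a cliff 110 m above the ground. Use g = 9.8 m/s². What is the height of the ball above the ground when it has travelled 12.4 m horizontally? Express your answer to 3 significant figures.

v_x = 10.4 cos 20.3° = 9.754 m/s, v_y0 = 10.4 sin 20.3° = 3.608 m/s.
Time to reach x = 12.4 m: t = x / v_x = 12.4 / 9.754 = 1.271 s.
y = 110 + v_y0 t − ½ g t² = 110 + 3.608×1.271 − 4.900×1.271² = 107 m.

107 m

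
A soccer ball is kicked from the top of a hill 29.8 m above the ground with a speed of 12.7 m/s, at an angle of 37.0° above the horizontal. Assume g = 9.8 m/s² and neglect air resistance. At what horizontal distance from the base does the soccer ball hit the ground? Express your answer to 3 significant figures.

Components: v_x = 12.7 cos 37.0° = 10.14 m/s, v_y = 12.7 sin 37.0° = 7.643 m/s.
Vertical: 0 = 29.8 + 7.643 t − ½(9.8) t² ⇒ 4.900 t² − 7.643 t − 29.8 = 0.
t = [7.643 + √(58.42 + 584.1)] / 9.800 = 3.366 s.
Horizontal: R = v_x · t = 10.14 × 3.366 = 34.1 m.

34.1 m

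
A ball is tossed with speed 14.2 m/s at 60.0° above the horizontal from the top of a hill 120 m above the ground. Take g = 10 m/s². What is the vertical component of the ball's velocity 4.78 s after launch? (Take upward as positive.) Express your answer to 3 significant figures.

-35.5 m/s

Initial vertical component: v_y0 = 14.2 sin 60.0° = 12.30 m/s.
v_y(t) = v_y0 − g t = 12.30 − 10 × 4.78 = -35.5 m/s.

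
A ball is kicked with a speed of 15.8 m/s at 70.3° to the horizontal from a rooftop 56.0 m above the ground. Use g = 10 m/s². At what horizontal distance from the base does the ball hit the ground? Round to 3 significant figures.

Components: v_x = 15.8 cos 70.3° = 5.326 m/s, v_y = 15.8 sin 70.3° = 14.88 m/s.
Vertical: 0 = 56.0 + 14.88 t − ½(10) t² ⇒ 5.000 t² − 14.88 t − 56.0 = 0.
t = [14.88 + √(221.4 + 1120)] / 10.00 = 5.151 s.
Horizontal: R = v_x · t = 5.326 × 5.151 = 27.4 m.

27.4 m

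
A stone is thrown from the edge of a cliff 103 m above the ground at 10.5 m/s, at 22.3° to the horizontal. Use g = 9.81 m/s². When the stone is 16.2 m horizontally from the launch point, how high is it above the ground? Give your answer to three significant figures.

v_x = 10.5 cos 22.3° = 9.715 m/s, v_y0 = 10.5 sin 22.3° = 3.984 m/s.
Time to reach x = 16.2 m: t = x / v_x = 16.2 / 9.715 = 1.668 s.
y = 103 + v_y0 t − ½ g t² = 103 + 3.984×1.668 − 4.905×1.668² = 96.0 m.

96.0 m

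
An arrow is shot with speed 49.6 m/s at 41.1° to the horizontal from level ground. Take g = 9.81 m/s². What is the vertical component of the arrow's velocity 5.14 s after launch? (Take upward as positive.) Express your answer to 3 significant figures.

Initial vertical component: v_y0 = 49.6 sin 41.1° = 32.61 m/s.
v_y(t) = v_y0 − g t = 32.61 − 9.81 × 5.14 = -17.8 m/s.

-17.8 m/s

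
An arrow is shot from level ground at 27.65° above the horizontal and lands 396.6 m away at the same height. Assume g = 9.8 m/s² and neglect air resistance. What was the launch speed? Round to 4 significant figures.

On level ground, R = v₀² sin(2θ) / g, so v₀ = √(R g / sin 2θ).
sin(2 × 27.65°) = 0.8221.
v₀ = √(396.6 × 9.8 / 0.8221) = √4727.7 = 68.76 m/s.

68.76 m/s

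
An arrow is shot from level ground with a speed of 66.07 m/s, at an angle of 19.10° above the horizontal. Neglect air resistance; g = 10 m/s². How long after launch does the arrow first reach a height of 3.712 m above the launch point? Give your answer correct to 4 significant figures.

0.1791 s

v_y0 = 66.07 sin 19.10° = 21.619 m/s.
Set y = v_y0 t − ½ g t² = 3.712: 5.000 t² − 21.619 t + 3.712 = 0.
t = [21.619 ± √(467.38 − 74.240)] / 10 = (21.619 ± 19.828) / 10, giving t = 0.1791 s or t = 4.145 s.
The arrow is on the way up at the first time, so t = 0.1791 s.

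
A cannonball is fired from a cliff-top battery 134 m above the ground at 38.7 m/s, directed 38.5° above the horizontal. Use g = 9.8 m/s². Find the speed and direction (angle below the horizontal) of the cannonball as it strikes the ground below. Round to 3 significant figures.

64.2 m/s at 61.9° below the horizontal

v_x = 38.7 cos 38.5° = 30.29 m/s (constant).
|v_y| at impact = √((24.09)² + 2×9.8×134) = 56.63 m/s.
Speed = √(30.29² + 56.63²) = 64.2 m/s; angle = arctan(56.63/30.29) = 61.9° below horizontal.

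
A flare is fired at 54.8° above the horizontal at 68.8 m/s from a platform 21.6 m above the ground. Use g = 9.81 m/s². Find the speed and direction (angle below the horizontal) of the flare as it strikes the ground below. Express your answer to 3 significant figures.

71.8 m/s at 56.5° below the horizontal

v_x = 68.8 cos 54.8° = 39.66 m/s (constant).
|v_y| at impact = √((56.22)² + 2×9.81×21.6) = 59.87 m/s.
Speed = √(39.66² + 59.87²) = 71.8 m/s; angle = arctan(59.87/39.66) = 56.5° below horizontal.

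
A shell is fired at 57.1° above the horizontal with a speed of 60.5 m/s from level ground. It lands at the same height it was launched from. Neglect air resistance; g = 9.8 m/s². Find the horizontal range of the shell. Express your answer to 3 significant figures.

For level ground, R = v₀² sin(2θ) / g.
sin(2 × 57.1°) = sin 114.2° = 0.9121.
R = (60.5)² × 0.9121 / 9.8 = 341 m.

341 m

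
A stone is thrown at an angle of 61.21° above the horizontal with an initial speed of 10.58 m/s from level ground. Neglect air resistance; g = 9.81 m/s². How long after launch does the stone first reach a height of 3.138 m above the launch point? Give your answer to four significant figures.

0.4416 s

v_y0 = 10.58 sin 61.21° = 9.2722 m/s.
Set y = v_y0 t − ½ g t² = 3.138: 4.905 t² − 9.2722 t + 3.138 = 0.
t = [9.2722 ± √(85.974 − 61.568)] / 9.81 = (9.2722 ± 4.9402) / 9.81, giving t = 0.4416 s or t = 1.449 s.
The stone is on the way up at the first time, so t = 0.4416 s.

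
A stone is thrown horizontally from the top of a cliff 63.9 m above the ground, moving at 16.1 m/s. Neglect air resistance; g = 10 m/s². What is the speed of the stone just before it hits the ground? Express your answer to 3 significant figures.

39.2 m/s

Fall time: t = √(2 × 63.9 / 10) = 3.575 s.
At impact: v_x = 16.1 m/s (unchanged), v_y = g t = 10 × 3.575 = 35.75 m/s.
Speed = √(v_x² + v_y²) = √(259.2 + 1278) = 39.2 m/s.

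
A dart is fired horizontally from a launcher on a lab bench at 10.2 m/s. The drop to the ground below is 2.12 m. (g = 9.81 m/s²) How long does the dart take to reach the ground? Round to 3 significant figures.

0.657 s

The horizontal speed doesn't affect the fall. With v_y0 = 0, h = ½ g t².
t = √(2 × 2.12 / 9.81) = √0.4322 = 0.657 s.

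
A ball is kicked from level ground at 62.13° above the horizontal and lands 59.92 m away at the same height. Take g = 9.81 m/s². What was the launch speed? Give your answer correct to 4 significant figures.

26.67 m/s

On level ground, R = v₀² sin(2θ) / g, so v₀ = √(R g / sin 2θ).
sin(2 × 62.13°) = 0.8265.
v₀ = √(59.92 × 9.81 / 0.8265) = √711.21 = 26.67 m/s.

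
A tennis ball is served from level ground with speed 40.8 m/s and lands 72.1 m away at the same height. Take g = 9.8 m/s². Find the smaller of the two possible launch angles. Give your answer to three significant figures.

12.6°

Level-ground range: R = v₀² sin(2θ)/g ⇒ sin 2θ = R g / v₀² = 72.1×9.8/40.8² = 0.4245.
2θ = arcsin(0.4245) = 25.12° or 180° − 25.12° = 154.88°.
So θ = 12.6° or θ = 77.4°.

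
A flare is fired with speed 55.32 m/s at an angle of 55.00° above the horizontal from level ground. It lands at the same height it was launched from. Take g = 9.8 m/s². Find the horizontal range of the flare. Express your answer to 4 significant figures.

For level ground, R = v₀² sin(2θ) / g.
sin(2 × 55.00°) = sin 110.00° = 0.9397.
R = (55.32)² × 0.9397 / 9.8 = 293.4 m.

293.4 m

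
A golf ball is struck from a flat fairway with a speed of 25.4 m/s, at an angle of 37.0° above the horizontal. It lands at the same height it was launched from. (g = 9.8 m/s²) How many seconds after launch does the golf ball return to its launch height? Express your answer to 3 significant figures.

3.12 s

Vertical component: v_y = 25.4 sin 37.0° = 15.29 m/s.
For a projectile landing at launch height, time of flight is t = 2 v_y / g = 2 × 15.29 / 9.8 = 3.12 s.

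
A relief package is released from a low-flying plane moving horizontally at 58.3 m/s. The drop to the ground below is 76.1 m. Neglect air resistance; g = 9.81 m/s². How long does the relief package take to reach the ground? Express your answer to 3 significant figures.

The horizontal speed doesn't affect the fall. With v_y0 = 0, h = ½ g t².
t = √(2 × 76.1 / 9.81) = √15.51 = 3.94 s.

3.94 s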